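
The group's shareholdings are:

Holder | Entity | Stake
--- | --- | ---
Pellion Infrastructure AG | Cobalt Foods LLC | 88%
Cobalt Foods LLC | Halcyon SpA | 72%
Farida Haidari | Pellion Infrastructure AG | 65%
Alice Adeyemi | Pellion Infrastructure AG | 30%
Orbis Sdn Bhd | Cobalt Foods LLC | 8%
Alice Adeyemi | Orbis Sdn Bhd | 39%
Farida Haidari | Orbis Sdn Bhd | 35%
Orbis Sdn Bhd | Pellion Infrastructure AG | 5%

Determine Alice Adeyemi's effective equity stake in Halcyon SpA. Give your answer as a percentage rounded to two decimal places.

22.49%

Alice reaches Halcyon along 3 paths.
Via Pellion → Cobalt: 30% × 88% × 72% = 19.008%.
Via Orbis → Pellion → Cobalt: 39% × 5% × 88% × 72% = 1.23552%.
Via Orbis → Cobalt: 39% × 8% × 72% = 2.2464%.
Total: 19.008% + 1.23552% + 2.2464% = 22.48992%.
Rounded: 22.49%.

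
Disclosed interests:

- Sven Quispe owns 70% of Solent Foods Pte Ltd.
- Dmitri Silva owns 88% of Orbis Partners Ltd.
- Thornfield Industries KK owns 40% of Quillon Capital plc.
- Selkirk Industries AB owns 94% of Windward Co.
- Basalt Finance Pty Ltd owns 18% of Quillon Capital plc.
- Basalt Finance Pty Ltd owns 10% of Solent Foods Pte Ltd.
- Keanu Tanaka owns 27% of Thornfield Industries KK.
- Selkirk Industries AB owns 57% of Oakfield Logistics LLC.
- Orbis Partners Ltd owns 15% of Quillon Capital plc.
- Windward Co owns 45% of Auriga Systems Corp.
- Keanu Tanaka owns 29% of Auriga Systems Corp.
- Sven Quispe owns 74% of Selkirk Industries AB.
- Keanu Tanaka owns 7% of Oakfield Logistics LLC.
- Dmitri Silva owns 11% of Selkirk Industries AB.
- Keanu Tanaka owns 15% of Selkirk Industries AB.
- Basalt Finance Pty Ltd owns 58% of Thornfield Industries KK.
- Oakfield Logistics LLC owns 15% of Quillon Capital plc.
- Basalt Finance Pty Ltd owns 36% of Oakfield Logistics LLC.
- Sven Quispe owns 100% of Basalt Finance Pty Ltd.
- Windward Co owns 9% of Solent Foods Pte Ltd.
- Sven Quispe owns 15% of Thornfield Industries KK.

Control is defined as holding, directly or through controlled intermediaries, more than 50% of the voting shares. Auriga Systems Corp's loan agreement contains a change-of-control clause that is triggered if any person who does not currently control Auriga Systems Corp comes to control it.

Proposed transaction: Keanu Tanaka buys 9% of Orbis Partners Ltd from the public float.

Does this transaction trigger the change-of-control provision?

The purchase changes only Keanu's holdings, so Keanu is the only person who could newly come to control Auriga.
Keanu's largest direct stake is 29% in Auriga, which does not meet the threshold, so Keanu controls no company.
In Auriga, Keanu's side holds only 29%, not > 50%.
So before the transaction, Keanu does not control Auriga.
After the purchase, Keanu holds 9% of Orbis directly.
Keanu's side now holds 9% of Orbis, not > 50%, so Keanu still does not control Orbis.
After the transaction, Keanu's side holds 29% of Auriga, not > 50%, so Keanu still does not control Auriga.
No new person acquires control, so the clause is not triggered.

No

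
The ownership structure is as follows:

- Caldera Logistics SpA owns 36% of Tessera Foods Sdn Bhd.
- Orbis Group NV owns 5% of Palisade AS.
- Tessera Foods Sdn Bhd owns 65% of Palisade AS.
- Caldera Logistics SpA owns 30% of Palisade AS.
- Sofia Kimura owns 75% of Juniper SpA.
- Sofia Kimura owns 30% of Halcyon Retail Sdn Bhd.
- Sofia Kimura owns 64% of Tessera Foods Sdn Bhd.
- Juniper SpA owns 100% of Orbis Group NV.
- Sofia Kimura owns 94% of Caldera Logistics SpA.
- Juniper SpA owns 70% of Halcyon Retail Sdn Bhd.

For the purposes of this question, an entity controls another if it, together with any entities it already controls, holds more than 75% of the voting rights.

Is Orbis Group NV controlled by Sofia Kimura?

No

Sofia holds 94% of Caldera, so Sofia controls Caldera.
Caldera and Sofia together hold 36% + 64% = 100% of Tessera, so Sofia controls Tessera.
Caldera and Tessera together hold 30% + 65% = 95% of Palisade, so Sofia controls Palisade.
Neither Sofia nor any entity Sofia controls holds any voting interest in Orbis.
So Sofia does not control Orbis.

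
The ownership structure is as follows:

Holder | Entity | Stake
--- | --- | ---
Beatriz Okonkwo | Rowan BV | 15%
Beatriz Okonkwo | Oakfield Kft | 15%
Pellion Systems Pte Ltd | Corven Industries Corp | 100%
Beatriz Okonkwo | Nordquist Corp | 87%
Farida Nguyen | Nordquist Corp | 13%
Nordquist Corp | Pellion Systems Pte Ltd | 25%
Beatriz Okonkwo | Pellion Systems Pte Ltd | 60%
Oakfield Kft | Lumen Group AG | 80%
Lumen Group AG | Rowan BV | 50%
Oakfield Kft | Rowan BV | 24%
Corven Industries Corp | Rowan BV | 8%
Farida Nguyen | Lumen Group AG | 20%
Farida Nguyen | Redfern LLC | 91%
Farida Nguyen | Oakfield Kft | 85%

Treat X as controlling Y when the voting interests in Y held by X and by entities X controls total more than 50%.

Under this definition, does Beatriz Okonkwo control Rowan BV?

Beatriz holds 87% of Nordquist, so Beatriz controls Nordquist.
Nordquist and Beatriz together hold 25% + 60% = 85% of Pellion, so Beatriz controls Pellion.
Pellion holds 100% of Corven, so Beatriz controls Corven.
In Rowan, Beatriz's side holds only 15% + 8% = 23%, not > 50%.
So Beatriz does not control Rowan.

No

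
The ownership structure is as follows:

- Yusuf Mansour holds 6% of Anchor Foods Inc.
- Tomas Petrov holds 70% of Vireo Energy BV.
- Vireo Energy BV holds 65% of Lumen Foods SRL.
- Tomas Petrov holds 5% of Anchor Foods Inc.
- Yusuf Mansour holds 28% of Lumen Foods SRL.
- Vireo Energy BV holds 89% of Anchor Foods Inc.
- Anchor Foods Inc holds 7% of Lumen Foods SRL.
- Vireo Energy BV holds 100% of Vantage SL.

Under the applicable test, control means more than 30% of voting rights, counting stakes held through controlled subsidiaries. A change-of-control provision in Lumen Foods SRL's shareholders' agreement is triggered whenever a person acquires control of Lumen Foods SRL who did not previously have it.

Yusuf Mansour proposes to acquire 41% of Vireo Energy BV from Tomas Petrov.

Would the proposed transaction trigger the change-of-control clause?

Yes

The purchase adds only to Yusuf's holdings (Tomas's stake shrinks), so Yusuf is the only person who could newly come to control Lumen.
Yusuf's largest direct stake is 28% in Lumen, which does not meet the threshold, so Yusuf controls no company.
In Lumen, Yusuf's side holds only 28%, not > 30%.
So before the transaction, Yusuf does not control Lumen.
After the purchase, Yusuf holds 41% of Vireo directly, and Tomas's stake falls to 29%.
Yusuf holds 41% of Vireo, so Yusuf controls Vireo.
Vireo and Yusuf together hold 89% + 6% = 95% of Anchor, so Yusuf controls Anchor.
Vireo and Yusuf and Anchor together hold 65% + 28% + 7% = 100% of Lumen, so Yusuf controls Lumen.
Yusuf did not control Lumen before and does after, so the clause is triggered.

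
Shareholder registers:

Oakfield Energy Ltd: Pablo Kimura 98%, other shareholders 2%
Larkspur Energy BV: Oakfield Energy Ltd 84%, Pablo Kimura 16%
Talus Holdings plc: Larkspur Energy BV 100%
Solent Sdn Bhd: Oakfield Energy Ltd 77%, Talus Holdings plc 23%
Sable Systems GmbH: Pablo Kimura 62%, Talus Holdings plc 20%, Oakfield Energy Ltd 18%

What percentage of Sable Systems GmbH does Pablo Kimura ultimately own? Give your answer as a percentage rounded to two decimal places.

99.30%

Pablo reaches Sable along 4 paths.
Direct stake: 62% = 62%.
Via Oakfield → Larkspur → Talus: 98% × 84% × 100% × 20% = 16.464%.
Via Larkspur → Talus: 16% × 100% × 20% = 3.2%.
Via Oakfield: 98% × 18% = 17.64%.
Total: 62% + 16.464% + 3.2% + 17.64% = 99.304%.
Rounded: 99.30%.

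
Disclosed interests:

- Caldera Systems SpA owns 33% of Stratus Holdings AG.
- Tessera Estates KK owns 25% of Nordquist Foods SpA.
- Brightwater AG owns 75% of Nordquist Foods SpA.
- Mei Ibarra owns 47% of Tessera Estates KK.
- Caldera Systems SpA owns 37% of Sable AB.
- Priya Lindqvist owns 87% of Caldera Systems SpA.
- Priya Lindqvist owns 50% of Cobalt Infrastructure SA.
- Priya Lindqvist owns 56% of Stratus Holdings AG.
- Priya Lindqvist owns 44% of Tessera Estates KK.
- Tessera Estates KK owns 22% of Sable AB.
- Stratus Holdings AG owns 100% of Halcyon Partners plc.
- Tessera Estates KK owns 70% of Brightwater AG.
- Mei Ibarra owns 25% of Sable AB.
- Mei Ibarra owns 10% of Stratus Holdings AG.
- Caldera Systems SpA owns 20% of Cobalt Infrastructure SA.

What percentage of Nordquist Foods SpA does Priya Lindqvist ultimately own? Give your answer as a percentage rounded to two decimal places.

Priya reaches Nordquist along 2 paths.
Via Tessera → Brightwater: 44% × 70% × 75% = 23.1%.
Via Tessera: 44% × 25% = 11%.
Total: 23.1% + 11% = 34.1%.
Rounded: 34.10%.

34.10%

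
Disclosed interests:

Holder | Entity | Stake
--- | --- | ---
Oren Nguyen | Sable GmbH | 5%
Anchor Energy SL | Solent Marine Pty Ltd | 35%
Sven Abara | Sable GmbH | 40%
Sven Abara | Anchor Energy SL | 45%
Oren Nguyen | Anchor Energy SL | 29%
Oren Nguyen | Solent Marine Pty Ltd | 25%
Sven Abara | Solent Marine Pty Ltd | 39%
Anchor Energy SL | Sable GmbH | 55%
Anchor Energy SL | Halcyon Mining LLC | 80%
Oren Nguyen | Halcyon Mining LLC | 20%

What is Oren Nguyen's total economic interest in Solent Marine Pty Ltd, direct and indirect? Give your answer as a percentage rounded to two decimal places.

35.15%

Oren reaches Solent along 2 paths.
Direct stake: 25% = 25%.
Via Anchor: 29% × 35% = 10.15%.
Total: 25% + 10.15% = 35.15%.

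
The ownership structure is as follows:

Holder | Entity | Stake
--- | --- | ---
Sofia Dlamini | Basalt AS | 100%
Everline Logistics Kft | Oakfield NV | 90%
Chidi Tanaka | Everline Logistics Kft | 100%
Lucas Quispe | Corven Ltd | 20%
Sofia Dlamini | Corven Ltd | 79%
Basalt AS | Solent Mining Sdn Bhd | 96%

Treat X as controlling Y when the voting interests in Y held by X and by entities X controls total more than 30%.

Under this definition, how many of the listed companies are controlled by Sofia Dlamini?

3

Sofia holds 100% of Basalt, so Sofia controls Basalt.
Sofia holds 79% of Corven, so Sofia controls Corven.
Basalt holds 96% of Solent, so Sofia controls Solent.
No other company's threshold is met.
Sofia controls 3 companies.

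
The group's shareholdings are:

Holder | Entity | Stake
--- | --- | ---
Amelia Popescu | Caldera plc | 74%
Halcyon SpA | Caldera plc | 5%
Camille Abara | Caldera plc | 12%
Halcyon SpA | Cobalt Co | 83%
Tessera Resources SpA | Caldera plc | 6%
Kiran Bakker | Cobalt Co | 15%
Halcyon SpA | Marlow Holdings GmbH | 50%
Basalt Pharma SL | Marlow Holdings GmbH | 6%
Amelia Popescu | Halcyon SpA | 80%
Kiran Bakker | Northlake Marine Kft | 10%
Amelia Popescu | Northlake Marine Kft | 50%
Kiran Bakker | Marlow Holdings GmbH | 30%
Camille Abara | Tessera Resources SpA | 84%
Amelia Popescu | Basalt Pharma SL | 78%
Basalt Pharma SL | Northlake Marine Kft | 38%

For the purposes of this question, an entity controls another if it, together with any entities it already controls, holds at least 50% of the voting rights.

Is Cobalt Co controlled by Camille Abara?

No

Camille holds 84% of Tessera, so Camille controls Tessera.
Neither Camille nor any entity Camille controls holds any voting interest in Cobalt.
So Camille does not control Cobalt.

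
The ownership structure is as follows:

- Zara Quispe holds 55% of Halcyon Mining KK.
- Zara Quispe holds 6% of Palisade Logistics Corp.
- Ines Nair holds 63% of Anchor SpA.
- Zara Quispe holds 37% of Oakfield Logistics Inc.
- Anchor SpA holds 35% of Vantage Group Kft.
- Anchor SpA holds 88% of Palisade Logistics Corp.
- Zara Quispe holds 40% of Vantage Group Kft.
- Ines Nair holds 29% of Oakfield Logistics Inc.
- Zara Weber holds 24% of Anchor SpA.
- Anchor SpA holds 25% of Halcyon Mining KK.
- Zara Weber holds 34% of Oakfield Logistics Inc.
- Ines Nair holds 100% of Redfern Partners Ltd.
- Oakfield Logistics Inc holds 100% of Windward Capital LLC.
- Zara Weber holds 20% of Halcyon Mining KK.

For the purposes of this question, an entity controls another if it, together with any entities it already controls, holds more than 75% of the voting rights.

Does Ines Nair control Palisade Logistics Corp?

Ines holds 100% of Redfern, so Ines controls Redfern.
Neither Ines nor any entity Ines controls holds any voting interest in Palisade.
So Ines does not control Palisade.

No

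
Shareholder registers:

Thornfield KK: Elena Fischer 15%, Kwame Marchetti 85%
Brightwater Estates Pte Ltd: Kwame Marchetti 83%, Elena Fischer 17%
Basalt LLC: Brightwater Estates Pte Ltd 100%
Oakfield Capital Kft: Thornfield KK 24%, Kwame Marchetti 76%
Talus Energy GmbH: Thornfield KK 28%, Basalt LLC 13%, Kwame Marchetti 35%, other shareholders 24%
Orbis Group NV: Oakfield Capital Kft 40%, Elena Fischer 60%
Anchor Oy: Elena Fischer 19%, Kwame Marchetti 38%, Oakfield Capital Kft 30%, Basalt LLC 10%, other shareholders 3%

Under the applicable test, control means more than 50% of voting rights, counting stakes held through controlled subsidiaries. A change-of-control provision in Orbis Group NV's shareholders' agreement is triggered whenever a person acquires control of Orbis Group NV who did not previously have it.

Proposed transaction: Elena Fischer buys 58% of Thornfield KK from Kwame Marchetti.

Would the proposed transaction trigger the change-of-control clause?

No

The purchase adds only to Elena's holdings (Kwame's stake shrinks), so Elena is the only person who could newly come to control Orbis.
Elena holds 60% of Orbis, so Elena controls Orbis.
So Elena already controls Orbis before the transaction.
After the purchase, Elena's direct stake in Thornfield rises to 15% + 58% = 73%, and Kwame's stake falls to 27%.
Elena controlled Orbis already, so this is not a new person acquiring control; every other person's position is unchanged or reduced.
No new person acquires control, so the clause is not triggered.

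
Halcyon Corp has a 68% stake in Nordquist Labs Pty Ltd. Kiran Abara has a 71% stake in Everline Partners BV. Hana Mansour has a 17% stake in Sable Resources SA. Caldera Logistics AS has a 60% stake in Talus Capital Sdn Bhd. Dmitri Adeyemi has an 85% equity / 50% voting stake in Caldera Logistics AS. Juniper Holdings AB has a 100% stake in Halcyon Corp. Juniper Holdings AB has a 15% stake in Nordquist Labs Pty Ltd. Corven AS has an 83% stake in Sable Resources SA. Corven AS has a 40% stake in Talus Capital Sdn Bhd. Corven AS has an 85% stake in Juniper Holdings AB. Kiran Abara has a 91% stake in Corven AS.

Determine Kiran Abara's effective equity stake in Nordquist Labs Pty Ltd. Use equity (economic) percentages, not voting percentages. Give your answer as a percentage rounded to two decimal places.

64.20%

Kiran reaches Nordquist along 2 paths.
Via Corven → Juniper: 91% × 85% × 15% = 11.6025%.
Via Corven → Juniper → Halcyon: 91% × 85% × 100% × 68% = 52.598%.
Total: 11.6025% + 52.598% = 64.2005%.
Rounded: 64.20%.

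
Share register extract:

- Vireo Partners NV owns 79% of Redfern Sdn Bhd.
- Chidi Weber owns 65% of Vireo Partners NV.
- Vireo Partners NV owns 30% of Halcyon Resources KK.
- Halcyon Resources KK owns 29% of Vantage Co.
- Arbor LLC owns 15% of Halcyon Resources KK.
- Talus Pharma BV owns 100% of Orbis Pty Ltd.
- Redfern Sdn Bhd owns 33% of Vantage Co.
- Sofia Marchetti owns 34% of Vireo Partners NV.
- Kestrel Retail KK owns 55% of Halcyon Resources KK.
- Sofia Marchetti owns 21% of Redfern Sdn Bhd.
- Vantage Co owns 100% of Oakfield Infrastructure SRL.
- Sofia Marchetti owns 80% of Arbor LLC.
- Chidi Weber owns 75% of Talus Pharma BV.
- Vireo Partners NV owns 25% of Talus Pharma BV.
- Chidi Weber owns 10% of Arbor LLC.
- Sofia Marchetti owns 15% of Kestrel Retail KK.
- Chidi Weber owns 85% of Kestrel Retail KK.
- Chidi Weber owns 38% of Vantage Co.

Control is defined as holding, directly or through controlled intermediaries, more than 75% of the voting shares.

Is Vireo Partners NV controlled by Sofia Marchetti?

Sofia holds 80% of Arbor, so Sofia controls Arbor.
In Vireo, Sofia's side holds only 34%, not > 75%.
So Sofia does not control Vireo.

No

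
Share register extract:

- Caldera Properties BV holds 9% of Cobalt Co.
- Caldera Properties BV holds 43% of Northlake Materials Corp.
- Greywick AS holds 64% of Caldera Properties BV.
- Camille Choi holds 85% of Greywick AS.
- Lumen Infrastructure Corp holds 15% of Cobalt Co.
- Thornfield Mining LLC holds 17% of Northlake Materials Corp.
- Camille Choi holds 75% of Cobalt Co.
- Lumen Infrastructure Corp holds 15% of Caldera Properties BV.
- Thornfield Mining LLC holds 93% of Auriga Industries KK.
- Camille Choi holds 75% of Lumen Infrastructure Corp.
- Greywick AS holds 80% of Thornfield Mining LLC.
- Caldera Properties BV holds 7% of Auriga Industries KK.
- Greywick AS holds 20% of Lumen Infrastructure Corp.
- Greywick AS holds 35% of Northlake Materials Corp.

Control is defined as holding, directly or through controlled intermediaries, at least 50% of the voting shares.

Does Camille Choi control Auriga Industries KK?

Camille holds 85% of Greywick, so Camille controls Greywick.
Camille and Greywick together hold 75% + 20% = 95% of Lumen, so Camille controls Lumen.
Greywick and Lumen together hold 64% + 15% = 79% of Caldera, so Camille controls Caldera.
Greywick holds 80% of Thornfield, so Camille controls Thornfield.
Thornfield and Caldera together hold 93% + 7% = 100% of Auriga, so Camille controls Auriga.

Yes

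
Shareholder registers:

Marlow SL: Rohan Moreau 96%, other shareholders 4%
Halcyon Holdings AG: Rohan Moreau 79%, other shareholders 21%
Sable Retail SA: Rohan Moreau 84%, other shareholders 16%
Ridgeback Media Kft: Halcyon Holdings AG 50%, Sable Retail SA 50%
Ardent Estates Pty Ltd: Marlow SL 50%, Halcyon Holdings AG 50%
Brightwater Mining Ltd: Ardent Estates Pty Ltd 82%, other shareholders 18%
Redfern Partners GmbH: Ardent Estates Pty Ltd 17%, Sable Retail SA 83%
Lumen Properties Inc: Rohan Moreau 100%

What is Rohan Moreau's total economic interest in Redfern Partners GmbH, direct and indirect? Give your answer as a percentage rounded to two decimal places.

84.60%

Rohan reaches Redfern along 3 paths.
Via Marlow → Ardent: 96% × 50% × 17% = 8.16%.
Via Halcyon → Ardent: 79% × 50% × 17% = 6.715%.
Via Sable: 84% × 83% = 69.72%.
Total: 8.16% + 6.715% + 69.72% = 84.595%.
Rounded: 84.60%.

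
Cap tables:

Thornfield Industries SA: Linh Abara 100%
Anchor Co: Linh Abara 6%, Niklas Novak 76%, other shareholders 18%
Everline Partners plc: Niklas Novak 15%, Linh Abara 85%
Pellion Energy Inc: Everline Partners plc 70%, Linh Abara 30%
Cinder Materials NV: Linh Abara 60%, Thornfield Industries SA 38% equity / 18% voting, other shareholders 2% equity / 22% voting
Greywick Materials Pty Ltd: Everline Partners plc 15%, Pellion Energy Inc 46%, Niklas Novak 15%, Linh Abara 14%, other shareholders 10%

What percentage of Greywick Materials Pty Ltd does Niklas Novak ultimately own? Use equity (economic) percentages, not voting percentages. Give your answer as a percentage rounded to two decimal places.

22.08%

Niklas reaches Greywick along 3 paths.
Via Everline: 15% × 15% = 2.25%.
Via Everline → Pellion: 15% × 70% × 46% = 4.83%.
Direct stake: 15% = 15%.
Total: 2.25% + 4.83% + 15% = 22.08%.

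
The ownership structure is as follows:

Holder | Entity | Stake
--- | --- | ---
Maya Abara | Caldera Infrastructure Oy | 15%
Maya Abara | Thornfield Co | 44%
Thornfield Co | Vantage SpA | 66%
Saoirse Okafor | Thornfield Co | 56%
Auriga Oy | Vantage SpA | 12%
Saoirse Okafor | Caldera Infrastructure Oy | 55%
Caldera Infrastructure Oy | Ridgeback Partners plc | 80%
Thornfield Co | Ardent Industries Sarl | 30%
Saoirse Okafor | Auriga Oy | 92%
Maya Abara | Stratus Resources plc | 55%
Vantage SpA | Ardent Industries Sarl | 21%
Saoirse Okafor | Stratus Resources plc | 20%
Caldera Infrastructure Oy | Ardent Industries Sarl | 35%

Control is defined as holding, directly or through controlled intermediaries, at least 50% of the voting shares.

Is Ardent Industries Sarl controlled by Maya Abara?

Maya holds 55% of Stratus, so Maya controls Stratus.
Neither Maya nor any entity Maya controls holds any voting interest in Ardent.
So Maya does not control Ardent.

No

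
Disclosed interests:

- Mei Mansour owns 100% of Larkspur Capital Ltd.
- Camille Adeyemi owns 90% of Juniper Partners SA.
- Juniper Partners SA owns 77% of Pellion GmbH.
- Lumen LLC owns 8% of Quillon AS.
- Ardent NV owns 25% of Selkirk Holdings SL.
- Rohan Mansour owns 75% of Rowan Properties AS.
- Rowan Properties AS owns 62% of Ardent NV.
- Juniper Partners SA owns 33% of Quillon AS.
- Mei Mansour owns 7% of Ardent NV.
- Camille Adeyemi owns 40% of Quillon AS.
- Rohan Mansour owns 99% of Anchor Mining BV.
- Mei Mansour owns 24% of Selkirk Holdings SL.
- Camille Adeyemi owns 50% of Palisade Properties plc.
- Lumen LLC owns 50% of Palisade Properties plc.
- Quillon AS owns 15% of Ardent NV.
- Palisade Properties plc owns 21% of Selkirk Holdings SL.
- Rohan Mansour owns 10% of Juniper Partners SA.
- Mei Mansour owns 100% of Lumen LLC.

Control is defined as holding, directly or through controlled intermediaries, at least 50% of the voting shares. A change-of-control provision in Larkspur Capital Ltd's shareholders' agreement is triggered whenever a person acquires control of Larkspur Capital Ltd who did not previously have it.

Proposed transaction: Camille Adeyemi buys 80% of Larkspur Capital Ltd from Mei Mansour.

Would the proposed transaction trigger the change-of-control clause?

Yes

The purchase adds only to Camille's holdings (Mei's stake shrinks), so Camille is the only person who could newly come to control Larkspur.
Camille holds 90% of Juniper, so Camille controls Juniper.
Camille and Juniper together hold 40% + 33% = 73% of Quillon, so Camille controls Quillon.
Camille holds 50% of Palisade, so Camille controls Palisade.
Juniper holds 77% of Pellion, so Camille controls Pellion.
Neither Camille nor any entity Camille controls holds any voting interest in Larkspur.
So before the transaction, Camille does not control Larkspur.
After the purchase, Camille holds 80% of Larkspur directly, and Mei's stake falls to 20%.
Camille holds 80% of Larkspur, so Camille controls Larkspur.
Camille did not control Larkspur before and does after, so the clause is triggered.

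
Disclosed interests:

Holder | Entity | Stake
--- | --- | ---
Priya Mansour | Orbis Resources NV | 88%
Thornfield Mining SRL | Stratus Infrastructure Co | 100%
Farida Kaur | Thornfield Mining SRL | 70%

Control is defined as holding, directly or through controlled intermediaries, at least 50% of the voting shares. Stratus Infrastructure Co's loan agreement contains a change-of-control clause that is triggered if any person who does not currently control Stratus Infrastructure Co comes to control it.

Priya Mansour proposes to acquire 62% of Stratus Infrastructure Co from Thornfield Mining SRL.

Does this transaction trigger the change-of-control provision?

Yes

The purchase adds only to Priya's holdings (Thornfield's stake shrinks), so Priya is the only person who could newly come to control Stratus.
Priya holds 88% of Orbis, so Priya controls Orbis.
Neither Priya nor any entity Priya controls holds any voting interest in Stratus.
So before the transaction, Priya does not control Stratus.
After the purchase, Priya holds 62% of Stratus directly, and Thornfield's stake falls to 38%.
Priya holds 62% of Stratus, so Priya controls Stratus.
Priya did not control Stratus before and does after, so the clause is triggered.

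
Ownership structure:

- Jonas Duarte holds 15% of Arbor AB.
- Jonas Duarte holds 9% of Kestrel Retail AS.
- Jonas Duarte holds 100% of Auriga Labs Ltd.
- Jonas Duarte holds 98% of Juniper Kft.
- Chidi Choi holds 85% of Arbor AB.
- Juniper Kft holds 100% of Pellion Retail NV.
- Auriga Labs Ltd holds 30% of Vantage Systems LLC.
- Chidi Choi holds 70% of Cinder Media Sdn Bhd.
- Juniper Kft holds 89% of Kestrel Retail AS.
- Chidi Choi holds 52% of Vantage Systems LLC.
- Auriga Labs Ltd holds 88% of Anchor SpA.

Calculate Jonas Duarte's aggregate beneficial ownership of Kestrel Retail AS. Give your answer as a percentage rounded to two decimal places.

96.22%

Jonas reaches Kestrel along 2 paths.
Via Juniper: 98% × 89% = 87.22%.
Direct stake: 9% = 9%.
Total: 87.22% + 9% = 96.22%.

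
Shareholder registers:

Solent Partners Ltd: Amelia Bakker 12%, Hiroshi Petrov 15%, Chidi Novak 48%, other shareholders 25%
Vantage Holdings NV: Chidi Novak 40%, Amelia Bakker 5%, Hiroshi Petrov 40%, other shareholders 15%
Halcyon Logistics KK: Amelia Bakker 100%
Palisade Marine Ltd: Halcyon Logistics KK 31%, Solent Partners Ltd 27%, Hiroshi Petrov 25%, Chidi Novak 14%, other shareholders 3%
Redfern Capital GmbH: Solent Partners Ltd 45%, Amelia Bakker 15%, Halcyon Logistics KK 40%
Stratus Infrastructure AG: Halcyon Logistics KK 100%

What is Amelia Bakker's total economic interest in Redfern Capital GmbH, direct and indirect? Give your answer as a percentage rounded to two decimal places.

Amelia reaches Redfern along 3 paths.
Via Solent: 12% × 45% = 5.4%.
Direct stake: 15% = 15%.
Via Halcyon: 100% × 40% = 40%.
Total: 5.4% + 15% + 40% = 60.4%.
Rounded: 60.40%.

60.40%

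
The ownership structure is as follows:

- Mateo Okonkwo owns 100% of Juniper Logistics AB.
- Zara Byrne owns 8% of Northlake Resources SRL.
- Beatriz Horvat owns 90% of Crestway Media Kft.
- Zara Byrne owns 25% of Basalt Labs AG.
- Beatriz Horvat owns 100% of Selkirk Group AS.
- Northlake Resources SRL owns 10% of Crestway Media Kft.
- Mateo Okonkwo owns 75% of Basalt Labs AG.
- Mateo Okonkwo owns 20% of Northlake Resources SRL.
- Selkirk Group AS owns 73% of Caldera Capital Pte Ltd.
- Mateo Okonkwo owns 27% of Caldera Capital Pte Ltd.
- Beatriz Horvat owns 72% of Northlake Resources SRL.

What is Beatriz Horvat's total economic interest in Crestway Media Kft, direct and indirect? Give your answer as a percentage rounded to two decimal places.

97.20%

Beatriz reaches Crestway along 2 paths.
Via Northlake: 72% × 10% = 7.2%.
Direct stake: 90% = 90%.
Total: 7.2% + 90% = 97.2%.
Rounded: 97.20%.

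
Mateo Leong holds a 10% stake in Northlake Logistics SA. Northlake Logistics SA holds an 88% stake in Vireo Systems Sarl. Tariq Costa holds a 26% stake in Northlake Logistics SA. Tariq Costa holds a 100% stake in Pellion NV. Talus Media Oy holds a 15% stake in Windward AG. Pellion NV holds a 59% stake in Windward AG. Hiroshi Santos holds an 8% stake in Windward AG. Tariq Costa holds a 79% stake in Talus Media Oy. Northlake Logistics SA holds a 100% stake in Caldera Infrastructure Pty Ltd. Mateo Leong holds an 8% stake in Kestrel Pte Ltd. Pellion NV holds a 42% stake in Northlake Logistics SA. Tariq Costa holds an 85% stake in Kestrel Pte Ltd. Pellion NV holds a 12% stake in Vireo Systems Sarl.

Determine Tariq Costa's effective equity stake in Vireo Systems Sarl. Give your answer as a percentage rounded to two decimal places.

71.84%

Tariq reaches Vireo along 3 paths.
Via Northlake: 26% × 88% = 22.88%.
Via Pellion → Northlake: 100% × 42% × 88% = 36.96%.
Via Pellion: 100% × 12% = 12%.
Total: 22.88% + 36.96% + 12% = 71.84%.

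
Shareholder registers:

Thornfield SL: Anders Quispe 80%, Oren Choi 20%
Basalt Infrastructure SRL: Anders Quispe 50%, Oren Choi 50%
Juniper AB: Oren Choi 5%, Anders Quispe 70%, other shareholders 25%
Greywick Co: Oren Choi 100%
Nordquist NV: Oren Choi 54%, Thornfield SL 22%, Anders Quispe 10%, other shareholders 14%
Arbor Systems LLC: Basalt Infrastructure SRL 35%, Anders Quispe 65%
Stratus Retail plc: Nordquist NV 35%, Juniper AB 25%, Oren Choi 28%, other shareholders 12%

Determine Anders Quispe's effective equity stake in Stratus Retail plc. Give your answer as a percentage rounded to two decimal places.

Anders reaches Stratus along 3 paths.
Via Thornfield → Nordquist: 80% × 22% × 35% = 6.16%.
Via Nordquist: 10% × 35% = 3.5%.
Via Juniper: 70% × 25% = 17.5%.
Total: 6.16% + 3.5% + 17.5% = 27.16%.

27.16%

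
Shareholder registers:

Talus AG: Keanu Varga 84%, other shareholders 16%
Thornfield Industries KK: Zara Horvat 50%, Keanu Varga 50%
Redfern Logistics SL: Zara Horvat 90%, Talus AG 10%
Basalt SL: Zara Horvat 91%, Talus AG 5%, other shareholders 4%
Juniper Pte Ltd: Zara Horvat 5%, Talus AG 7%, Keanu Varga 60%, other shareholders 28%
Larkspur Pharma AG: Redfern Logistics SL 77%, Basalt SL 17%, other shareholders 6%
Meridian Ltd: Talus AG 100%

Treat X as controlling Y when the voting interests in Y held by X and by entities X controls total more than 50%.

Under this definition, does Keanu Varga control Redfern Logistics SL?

Keanu holds 84% of Talus, so Keanu controls Talus.
Talus and Keanu together hold 7% + 60% = 67% of Juniper, so Keanu controls Juniper.
Talus holds 100% of Meridian, so Keanu controls Meridian.
In Redfern, Keanu's side holds only 10%, not > 50%.
So Keanu does not control Redfern.

No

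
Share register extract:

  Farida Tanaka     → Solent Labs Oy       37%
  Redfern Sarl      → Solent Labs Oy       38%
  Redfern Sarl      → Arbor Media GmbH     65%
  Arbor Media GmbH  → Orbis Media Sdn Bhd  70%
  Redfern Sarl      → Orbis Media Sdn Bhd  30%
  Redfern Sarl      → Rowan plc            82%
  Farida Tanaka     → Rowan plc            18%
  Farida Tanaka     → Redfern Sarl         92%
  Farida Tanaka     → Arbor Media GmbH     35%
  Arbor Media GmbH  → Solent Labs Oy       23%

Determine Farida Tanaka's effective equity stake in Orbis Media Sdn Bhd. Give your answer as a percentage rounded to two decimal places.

Farida reaches Orbis along 3 paths.
Via Redfern → Arbor: 92% × 65% × 70% = 41.86%.
Via Arbor: 35% × 70% = 24.5%.
Via Redfern: 92% × 30% = 27.6%.
Total: 41.86% + 24.5% + 27.6% = 93.96%.

93.96%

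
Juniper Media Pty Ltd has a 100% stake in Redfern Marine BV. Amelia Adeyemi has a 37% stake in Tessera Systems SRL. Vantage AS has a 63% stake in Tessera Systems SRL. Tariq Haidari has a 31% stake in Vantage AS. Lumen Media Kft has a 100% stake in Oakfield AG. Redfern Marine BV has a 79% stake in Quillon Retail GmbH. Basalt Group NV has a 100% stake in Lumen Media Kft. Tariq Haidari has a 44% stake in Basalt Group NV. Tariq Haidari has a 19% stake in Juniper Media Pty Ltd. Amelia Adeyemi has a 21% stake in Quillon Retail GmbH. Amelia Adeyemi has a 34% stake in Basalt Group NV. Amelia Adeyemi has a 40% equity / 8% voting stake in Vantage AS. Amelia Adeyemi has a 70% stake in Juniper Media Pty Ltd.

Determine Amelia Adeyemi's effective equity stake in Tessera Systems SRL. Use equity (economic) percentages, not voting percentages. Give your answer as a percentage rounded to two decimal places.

Amelia reaches Tessera along 2 paths.
Via Vantage: 40% × 63% = 25.2%.
Direct stake: 37% = 37%.
Total: 25.2% + 37% = 62.2%.
Rounded: 62.20%.

62.20%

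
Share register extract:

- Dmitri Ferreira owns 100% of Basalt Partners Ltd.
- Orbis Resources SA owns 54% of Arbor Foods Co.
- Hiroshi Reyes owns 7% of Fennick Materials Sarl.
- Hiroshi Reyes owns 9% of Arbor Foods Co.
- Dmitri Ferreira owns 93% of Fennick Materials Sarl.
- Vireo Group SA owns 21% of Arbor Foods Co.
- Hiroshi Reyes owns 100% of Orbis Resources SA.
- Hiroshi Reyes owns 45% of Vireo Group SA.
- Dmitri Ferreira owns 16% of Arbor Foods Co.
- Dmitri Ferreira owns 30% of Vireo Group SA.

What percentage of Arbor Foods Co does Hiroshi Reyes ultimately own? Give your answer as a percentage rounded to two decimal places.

72.45%

Hiroshi reaches Arbor along 3 paths.
Via Orbis: 100% × 54% = 54%.
Direct stake: 9% = 9%.
Via Vireo: 45% × 21% = 9.45%.
Total: 54% + 9% + 9.45% = 72.45%.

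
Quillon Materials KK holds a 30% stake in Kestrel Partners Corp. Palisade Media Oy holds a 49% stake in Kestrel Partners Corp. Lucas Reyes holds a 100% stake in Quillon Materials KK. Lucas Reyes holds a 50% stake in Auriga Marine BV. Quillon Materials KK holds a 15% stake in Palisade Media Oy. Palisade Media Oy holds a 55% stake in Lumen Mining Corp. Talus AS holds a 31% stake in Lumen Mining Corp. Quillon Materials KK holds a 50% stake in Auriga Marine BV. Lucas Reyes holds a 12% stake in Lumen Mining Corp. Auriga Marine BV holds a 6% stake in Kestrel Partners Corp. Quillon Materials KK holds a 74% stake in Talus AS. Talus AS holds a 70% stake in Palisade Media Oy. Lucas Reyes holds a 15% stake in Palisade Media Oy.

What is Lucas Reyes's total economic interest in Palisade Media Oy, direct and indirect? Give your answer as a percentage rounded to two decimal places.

81.80%

Lucas reaches Palisade along 3 paths.
Via Quillon: 100% × 15% = 15%.
Via Quillon → Talus: 100% × 74% × 70% = 51.8%.
Direct stake: 15% = 15%.
Total: 15% + 51.8% + 15% = 81.8%.
Rounded: 81.80%.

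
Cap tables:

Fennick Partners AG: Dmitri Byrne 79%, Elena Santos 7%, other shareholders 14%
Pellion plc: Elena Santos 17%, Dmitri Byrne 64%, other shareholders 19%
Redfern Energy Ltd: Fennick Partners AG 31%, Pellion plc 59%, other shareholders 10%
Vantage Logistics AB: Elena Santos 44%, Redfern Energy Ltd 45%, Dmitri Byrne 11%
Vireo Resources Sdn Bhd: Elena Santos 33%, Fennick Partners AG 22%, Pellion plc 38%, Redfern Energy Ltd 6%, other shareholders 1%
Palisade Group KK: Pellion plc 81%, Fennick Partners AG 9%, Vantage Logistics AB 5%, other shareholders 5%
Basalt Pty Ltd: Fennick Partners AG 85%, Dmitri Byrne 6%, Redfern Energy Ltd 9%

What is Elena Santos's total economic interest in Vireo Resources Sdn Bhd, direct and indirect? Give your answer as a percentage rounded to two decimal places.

Elena reaches Vireo along 5 paths.
Direct stake: 33% = 33%.
Via Fennick: 7% × 22% = 1.54%.
Via Pellion: 17% × 38% = 6.46%.
Via Fennick → Redfern: 7% × 31% × 6% = 0.1302%.
Via Pellion → Redfern: 17% × 59% × 6% = 0.6018%.
Total: 33% + 1.54% + 6.46% + 0.1302% + 0.6018% = 41.732%.
Rounded: 41.73%.

41.73%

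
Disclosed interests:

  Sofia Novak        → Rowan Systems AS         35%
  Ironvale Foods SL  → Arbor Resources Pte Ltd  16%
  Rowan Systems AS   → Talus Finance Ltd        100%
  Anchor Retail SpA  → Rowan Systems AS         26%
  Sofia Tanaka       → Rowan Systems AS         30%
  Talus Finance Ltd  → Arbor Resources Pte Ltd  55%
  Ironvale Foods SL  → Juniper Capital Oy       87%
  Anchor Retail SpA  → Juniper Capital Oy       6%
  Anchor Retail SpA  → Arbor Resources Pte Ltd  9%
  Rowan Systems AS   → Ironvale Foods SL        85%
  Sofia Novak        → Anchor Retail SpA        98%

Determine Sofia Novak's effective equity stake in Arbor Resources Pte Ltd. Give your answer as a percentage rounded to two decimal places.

50.31%

Sofia Novak reaches Arbor along 5 paths.
Via Rowan → Ironvale: 35% × 85% × 16% = 4.76%.
Via Anchor → Rowan → Ironvale: 98% × 26% × 85% × 16% = 3.46528%.
Via Anchor: 98% × 9% = 8.82%.
Via Rowan → Talus: 35% × 100% × 55% = 19.25%.
Via Anchor → Rowan → Talus: 98% × 26% × 100% × 55% = 14.014%.
Total: 4.76% + 3.46528% + 8.82% + 19.25% + 14.014% = 50.30928%.
Rounded: 50.31%.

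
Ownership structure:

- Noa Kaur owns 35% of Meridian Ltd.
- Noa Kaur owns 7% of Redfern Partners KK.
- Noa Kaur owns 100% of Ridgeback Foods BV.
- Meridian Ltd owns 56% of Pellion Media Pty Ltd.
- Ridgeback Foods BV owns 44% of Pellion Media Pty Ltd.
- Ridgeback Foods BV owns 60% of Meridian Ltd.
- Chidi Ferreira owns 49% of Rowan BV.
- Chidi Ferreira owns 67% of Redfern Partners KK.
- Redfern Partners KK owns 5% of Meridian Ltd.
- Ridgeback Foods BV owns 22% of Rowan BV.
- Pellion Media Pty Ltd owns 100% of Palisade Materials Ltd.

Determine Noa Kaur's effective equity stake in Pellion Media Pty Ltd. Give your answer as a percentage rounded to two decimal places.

Noa reaches Pellion along 4 paths.
Via Redfern → Meridian: 7% × 5% × 56% = 0.196%.
Via Meridian: 35% × 56% = 19.6%.
Via Ridgeback → Meridian: 100% × 60% × 56% = 33.6%.
Via Ridgeback: 100% × 44% = 44%.
Total: 0.196% + 19.6% + 33.6% + 44% = 97.396%.
Rounded: 97.40%.

97.40%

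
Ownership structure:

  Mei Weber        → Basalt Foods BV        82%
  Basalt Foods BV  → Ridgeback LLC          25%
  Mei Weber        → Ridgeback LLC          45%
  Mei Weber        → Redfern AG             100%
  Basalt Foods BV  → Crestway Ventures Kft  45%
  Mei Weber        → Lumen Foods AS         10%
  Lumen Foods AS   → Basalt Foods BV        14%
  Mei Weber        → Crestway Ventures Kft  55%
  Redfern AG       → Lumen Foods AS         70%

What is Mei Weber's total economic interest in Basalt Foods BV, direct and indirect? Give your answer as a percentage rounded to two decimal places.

Mei reaches Basalt along 3 paths.
Direct stake: 82% = 82%.
Via Lumen: 10% × 14% = 1.4%.
Via Redfern → Lumen: 100% × 70% × 14% = 9.8%.
Total: 82% + 1.4% + 9.8% = 93.2%.
Rounded: 93.20%.

93.20%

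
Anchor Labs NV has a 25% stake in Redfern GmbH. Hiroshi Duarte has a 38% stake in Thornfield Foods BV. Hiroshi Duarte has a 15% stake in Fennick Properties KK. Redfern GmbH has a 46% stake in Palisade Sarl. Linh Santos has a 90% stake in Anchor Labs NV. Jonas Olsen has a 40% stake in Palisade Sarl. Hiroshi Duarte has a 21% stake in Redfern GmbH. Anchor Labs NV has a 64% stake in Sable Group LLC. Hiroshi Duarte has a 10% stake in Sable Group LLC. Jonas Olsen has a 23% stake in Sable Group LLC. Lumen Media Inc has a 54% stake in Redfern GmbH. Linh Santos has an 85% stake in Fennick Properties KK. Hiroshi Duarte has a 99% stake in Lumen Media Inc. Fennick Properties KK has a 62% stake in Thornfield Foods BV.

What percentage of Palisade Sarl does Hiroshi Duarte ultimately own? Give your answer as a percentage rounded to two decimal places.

34.25%

Hiroshi reaches Palisade along 2 paths.
Via Redfern: 21% × 46% = 9.66%.
Via Lumen → Redfern: 99% × 54% × 46% = 24.5916%.
Total: 9.66% + 24.5916% = 34.2516%.
Rounded: 34.25%.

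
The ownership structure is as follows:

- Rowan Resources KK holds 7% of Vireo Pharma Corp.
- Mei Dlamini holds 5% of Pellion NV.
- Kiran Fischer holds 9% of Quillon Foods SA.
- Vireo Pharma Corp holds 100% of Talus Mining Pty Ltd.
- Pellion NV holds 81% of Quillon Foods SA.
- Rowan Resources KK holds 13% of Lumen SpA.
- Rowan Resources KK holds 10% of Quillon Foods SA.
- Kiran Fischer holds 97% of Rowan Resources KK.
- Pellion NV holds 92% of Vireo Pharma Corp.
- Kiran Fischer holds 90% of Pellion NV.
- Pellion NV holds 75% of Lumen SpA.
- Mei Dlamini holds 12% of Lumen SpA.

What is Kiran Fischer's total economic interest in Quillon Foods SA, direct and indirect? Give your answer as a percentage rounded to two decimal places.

91.60%

Kiran reaches Quillon along 3 paths.
Via Pellion: 90% × 81% = 72.9%.
Direct stake: 9% = 9%.
Via Rowan: 97% × 10% = 9.7%.
Total: 72.9% + 9% + 9.7% = 91.6%.
Rounded: 91.60%.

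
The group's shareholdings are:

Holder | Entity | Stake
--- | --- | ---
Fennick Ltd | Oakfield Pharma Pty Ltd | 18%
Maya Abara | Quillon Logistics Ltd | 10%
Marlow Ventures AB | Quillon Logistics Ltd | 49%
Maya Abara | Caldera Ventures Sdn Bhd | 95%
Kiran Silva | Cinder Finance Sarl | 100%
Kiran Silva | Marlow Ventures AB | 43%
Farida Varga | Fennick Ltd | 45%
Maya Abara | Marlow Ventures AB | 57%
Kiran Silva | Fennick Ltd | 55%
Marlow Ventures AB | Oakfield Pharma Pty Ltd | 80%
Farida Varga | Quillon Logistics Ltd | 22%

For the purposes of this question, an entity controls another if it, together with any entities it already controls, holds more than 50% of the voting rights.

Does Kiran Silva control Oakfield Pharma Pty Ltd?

No

Kiran holds 55% of Fennick, so Kiran controls Fennick.
Kiran holds 100% of Cinder, so Kiran controls Cinder.
In Oakfield, Kiran's side holds only 18%, not > 50%.
So Kiran does not control Oakfield.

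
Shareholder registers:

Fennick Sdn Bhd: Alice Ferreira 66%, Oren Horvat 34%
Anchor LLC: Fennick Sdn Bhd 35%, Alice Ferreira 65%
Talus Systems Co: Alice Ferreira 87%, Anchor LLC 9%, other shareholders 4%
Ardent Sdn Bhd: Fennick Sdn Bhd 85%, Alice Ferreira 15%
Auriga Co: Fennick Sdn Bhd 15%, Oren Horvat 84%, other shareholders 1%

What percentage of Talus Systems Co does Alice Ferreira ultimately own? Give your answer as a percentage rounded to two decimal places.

94.93%

Alice reaches Talus along 3 paths.
Direct stake: 87% = 87%.
Via Fennick → Anchor: 66% × 35% × 9% = 2.079%.
Via Anchor: 65% × 9% = 5.85%.
Total: 87% + 2.079% + 5.85% = 94.929%.
Rounded: 94.93%.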